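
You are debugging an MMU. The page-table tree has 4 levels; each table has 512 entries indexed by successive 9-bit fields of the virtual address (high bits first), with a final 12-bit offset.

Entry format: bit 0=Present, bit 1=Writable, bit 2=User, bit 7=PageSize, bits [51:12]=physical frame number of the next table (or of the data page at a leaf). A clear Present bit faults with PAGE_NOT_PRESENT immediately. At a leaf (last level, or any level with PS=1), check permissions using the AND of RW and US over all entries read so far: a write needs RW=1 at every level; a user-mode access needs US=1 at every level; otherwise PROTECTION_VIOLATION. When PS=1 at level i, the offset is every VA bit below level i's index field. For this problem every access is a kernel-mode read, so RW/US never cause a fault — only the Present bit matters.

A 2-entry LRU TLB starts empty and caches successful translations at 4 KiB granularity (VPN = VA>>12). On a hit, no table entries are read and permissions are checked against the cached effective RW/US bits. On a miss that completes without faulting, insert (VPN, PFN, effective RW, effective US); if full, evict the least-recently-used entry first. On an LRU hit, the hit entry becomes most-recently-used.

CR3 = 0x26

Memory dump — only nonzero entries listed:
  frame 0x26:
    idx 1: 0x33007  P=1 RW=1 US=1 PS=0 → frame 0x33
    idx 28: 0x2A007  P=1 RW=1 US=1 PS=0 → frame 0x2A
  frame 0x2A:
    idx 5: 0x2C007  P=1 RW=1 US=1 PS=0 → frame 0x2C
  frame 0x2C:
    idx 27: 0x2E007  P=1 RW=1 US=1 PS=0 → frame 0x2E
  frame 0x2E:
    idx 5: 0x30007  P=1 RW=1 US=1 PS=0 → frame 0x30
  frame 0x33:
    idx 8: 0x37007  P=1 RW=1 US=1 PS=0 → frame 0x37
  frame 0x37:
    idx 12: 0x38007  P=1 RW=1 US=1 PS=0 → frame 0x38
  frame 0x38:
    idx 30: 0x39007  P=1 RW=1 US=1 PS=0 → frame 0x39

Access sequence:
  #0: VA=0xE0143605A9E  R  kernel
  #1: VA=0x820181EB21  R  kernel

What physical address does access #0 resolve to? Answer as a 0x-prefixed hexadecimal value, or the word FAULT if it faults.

Trace:
#0 VA=0xE0143605A9E (r,kernel):
  lvl0: tbl 0x26, slot 28 ⇒ 0x2A007 (P1/RW1/US1/PS0)
  lvl1: tbl 0x2A, slot 5 ⇒ 0x2C007 (P1/RW1/US1/PS0)
  lvl2: tbl 0x2C, slot 27 ⇒ 0x2E007 (P1/RW1/US1/PS0)
  lvl3: tbl 0x2E, slot 5 ⇒ 0x30007 (P1/RW1/US1/PS0)
  ⇒ phys 0x30A9E  [4 reads]
#1 VA=0x820181EB21 (r,kernel):
  lvl0: tbl 0x26, slot 1 ⇒ 0x33007 (P1/RW1/US1/PS0)
  lvl1: tbl 0x33, slot 8 ⇒ 0x37007 (P1/RW1/US1/PS0)
  lvl2: tbl 0x37, slot 12 ⇒ 0x38007 (P1/RW1/US1/PS0)
  lvl3: tbl 0x38, slot 30 ⇒ 0x39007 (P1/RW1/US1/PS0)
  ⇒ phys 0x39B21  [4 reads]

Access #0 PA: 0x30A9E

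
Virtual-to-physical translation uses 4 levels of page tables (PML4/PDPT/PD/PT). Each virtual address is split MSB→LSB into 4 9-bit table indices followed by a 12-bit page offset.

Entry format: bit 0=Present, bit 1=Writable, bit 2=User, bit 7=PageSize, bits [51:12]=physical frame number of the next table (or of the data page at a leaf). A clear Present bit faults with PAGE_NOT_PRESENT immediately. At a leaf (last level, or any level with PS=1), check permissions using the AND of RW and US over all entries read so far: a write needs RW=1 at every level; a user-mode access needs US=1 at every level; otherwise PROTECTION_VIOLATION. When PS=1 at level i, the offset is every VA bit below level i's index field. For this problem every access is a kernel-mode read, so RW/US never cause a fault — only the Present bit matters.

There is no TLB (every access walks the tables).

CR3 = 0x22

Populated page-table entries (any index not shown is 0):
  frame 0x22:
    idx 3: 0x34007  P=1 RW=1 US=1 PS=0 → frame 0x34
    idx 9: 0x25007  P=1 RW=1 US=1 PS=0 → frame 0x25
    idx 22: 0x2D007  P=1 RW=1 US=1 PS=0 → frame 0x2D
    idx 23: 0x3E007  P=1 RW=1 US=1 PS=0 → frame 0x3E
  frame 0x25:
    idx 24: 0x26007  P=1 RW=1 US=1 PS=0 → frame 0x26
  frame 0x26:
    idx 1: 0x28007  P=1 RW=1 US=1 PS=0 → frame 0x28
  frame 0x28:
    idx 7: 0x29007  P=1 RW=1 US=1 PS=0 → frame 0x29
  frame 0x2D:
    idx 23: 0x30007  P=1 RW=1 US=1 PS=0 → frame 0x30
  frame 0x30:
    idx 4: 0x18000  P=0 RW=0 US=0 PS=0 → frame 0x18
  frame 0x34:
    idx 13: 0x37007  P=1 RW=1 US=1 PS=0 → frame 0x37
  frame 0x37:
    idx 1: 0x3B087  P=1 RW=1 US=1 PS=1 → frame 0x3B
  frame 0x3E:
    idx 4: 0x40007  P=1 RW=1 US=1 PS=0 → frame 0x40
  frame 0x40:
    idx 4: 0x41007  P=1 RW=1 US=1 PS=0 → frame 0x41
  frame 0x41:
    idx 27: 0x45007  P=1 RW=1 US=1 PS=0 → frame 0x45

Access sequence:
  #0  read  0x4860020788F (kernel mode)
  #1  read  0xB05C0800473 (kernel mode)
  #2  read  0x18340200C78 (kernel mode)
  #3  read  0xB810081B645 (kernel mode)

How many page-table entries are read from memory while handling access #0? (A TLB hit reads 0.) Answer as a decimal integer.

Per-access translation:
#0 VA=0x4860020788F (r,kernel):
  L0 @0x22[9] → 0x25007  P=1,RW=1,US=1,PS=0
  L1 @0x25[24] → 0x26007  P=1,RW=1,US=1,PS=0
  L2 @0x26[1] → 0x28007  P=1,RW=1,US=1,PS=0
  L3 @0x28[7] → 0x29007  P=1,RW=1,US=1,PS=0
  ✓ 0x2988F  — 4 lookups
#1 VA=0xB05C0800473 (r,kernel):
  L0 @0x22[22] → 0x2D007  P=1,RW=1,US=1,PS=0
  L1 @0x2D[23] → 0x30007  P=1,RW=1,US=1,PS=0
  L2 @0x30[4] → 0x18000  P=0,RW=0,US=0,PS=0
  → PAGE_NOT_PRESENT  (3 entries read)
#2 VA=0x18340200C78 (r,kernel):
  L0 @0x22[3] → 0x34007  P=1,RW=1,US=1,PS=0
  L1 @0x34[13] → 0x37007  P=1,RW=1,US=1,PS=0
  L2 @0x37[1] → 0x3B087  P=1,RW=1,US=1,PS=1
  ✓ 0x3BC78 (huge @L2)  — 3 lookups
#3 VA=0xB810081B645 (r,kernel):
  L0 @0x22[23] → 0x3E007  P=1,RW=1,US=1,PS=0
  L1 @0x3E[4] → 0x40007  P=1,RW=1,US=1,PS=0
  L2 @0x40[4] → 0x41007  P=1,RW=1,US=1,PS=0
  L3 @0x41[27] → 0x45007  P=1,RW=1,US=1,PS=0
  ✓ 0x45645  — 4 lookups

Entries read for #0: 4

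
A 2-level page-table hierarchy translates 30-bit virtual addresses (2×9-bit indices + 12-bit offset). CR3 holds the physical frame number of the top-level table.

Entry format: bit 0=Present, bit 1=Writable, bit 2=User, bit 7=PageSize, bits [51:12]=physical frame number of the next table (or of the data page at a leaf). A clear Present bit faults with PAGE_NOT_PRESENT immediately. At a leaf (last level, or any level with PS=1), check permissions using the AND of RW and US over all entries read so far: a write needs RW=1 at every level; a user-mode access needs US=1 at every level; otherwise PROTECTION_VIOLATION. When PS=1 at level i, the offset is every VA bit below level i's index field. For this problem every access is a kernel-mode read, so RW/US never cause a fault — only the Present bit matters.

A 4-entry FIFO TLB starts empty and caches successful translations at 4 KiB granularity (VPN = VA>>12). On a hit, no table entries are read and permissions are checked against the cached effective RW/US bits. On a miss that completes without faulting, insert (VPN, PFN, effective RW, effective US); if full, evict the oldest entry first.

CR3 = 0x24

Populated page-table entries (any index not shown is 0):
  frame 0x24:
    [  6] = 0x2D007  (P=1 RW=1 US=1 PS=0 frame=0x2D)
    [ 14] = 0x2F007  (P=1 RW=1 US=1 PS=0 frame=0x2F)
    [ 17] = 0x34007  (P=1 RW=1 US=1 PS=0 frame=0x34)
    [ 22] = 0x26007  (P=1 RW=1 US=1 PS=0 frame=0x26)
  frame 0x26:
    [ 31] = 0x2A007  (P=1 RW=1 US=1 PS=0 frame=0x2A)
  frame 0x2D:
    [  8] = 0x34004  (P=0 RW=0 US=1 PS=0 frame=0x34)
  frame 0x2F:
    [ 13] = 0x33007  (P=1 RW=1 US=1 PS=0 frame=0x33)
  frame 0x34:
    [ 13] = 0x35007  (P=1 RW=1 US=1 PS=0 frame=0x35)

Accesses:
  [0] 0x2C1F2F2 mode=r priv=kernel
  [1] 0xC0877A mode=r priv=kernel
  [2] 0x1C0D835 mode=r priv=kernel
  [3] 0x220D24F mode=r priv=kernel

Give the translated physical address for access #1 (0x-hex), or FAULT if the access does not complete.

Per-access translation:
#0 VA=0x2C1F2F2 (r,kernel):
  L0: frame=0x24 idx=22 entry=0x26007 [P=1 RW=1 US=1 PS=0]
  L1: frame=0x26 idx=31 entry=0x2A007 [P=1 RW=1 US=1 PS=0]
  ⇒ phys 0x2A2F2  [2 reads]
#1 VA=0xC0877A (r,kernel):
  L0: frame=0x24 idx=6 entry=0x2D007 [P=1 RW=1 US=1 PS=0]
  L1: frame=0x2D idx=8 entry=0x34004 [P=0 RW=0 US=1 PS=0]
  ✗ PAGE_NOT_PRESENT  [2 reads]
#2 VA=0x1C0D835 (r,kernel):
  L0: frame=0x24 idx=14 entry=0x2F007 [P=1 RW=1 US=1 PS=0]
  L1: frame=0x2F idx=13 entry=0x33007 [P=1 RW=1 US=1 PS=0]
  ⇒ phys 0x33835  [2 reads]
#3 VA=0x220D24F (r,kernel):
  L0: frame=0x24 idx=17 entry=0x34007 [P=1 RW=1 US=1 PS=0]
  L1: frame=0x34 idx=13 entry=0x35007 [P=1 RW=1 US=1 PS=0]
  ⇒ phys 0x3524F  [2 reads]

Access #1 PA: FAULT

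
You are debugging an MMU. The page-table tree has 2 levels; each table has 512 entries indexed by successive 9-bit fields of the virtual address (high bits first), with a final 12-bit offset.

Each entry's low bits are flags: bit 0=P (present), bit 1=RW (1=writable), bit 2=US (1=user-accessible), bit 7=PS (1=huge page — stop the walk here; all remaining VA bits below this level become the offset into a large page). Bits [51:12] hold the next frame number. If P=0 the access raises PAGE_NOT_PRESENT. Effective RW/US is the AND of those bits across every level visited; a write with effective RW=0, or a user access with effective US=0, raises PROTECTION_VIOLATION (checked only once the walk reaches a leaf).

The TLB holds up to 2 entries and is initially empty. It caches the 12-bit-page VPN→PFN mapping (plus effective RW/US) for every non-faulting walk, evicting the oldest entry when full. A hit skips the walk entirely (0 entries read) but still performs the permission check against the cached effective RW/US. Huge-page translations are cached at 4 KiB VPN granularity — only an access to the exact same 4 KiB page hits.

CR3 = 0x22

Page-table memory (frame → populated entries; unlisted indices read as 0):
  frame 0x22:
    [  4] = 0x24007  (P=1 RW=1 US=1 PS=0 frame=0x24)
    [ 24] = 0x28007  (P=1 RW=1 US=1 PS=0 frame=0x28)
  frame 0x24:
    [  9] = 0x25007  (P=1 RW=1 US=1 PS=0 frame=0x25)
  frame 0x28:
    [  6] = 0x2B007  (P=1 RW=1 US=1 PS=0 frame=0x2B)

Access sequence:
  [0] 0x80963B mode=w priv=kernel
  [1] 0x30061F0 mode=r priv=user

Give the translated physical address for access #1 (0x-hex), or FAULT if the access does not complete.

Trace:
#0 VA=0x80963B (w,kernel):
  L0 @0x22[4] → 0x24007  P=1,RW=1,US=1,PS=0
  L1 @0x24[9] → 0x25007  P=1,RW=1,US=1,PS=0
  ⇒ phys 0x2563B  [2 reads]
#1 VA=0x30061F0 (r,user):
  L0 @0x22[24] → 0x28007  P=1,RW=1,US=1,PS=0
  L1 @0x28[6] → 0x2B007  P=1,RW=1,US=1,PS=0
  ⇒ phys 0x2B1F0  [2 reads]

Access #1 PA: 0x2B1F0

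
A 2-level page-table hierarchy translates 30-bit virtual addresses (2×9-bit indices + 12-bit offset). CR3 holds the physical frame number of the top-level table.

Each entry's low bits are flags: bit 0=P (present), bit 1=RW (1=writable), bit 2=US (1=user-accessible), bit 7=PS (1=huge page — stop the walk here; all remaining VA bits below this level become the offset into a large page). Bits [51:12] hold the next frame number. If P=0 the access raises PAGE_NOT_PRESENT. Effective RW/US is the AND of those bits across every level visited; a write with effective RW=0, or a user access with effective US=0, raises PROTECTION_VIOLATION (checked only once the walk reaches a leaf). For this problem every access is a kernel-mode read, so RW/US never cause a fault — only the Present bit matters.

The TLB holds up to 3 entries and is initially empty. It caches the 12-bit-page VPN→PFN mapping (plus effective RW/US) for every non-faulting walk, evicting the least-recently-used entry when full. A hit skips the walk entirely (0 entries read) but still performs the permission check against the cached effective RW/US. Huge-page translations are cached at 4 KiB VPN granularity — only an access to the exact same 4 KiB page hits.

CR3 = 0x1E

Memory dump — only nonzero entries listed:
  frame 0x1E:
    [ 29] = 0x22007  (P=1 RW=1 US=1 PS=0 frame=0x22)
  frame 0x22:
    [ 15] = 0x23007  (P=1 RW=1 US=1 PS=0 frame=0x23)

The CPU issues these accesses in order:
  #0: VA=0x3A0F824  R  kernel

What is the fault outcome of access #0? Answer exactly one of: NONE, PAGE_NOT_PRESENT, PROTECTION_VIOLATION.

Walk each access:
#0 VA=0x3A0F824 (r,kernel):
  L0: frame=0x1E idx=29 entry=0x22007 [P=1 RW=1 US=1 PS=0]
  L1: frame=0x22 idx=15 entry=0x23007 [P=1 RW=1 US=1 PS=0]
  → PA=0x23824  (2 entries read)

Access #0 fault: NONE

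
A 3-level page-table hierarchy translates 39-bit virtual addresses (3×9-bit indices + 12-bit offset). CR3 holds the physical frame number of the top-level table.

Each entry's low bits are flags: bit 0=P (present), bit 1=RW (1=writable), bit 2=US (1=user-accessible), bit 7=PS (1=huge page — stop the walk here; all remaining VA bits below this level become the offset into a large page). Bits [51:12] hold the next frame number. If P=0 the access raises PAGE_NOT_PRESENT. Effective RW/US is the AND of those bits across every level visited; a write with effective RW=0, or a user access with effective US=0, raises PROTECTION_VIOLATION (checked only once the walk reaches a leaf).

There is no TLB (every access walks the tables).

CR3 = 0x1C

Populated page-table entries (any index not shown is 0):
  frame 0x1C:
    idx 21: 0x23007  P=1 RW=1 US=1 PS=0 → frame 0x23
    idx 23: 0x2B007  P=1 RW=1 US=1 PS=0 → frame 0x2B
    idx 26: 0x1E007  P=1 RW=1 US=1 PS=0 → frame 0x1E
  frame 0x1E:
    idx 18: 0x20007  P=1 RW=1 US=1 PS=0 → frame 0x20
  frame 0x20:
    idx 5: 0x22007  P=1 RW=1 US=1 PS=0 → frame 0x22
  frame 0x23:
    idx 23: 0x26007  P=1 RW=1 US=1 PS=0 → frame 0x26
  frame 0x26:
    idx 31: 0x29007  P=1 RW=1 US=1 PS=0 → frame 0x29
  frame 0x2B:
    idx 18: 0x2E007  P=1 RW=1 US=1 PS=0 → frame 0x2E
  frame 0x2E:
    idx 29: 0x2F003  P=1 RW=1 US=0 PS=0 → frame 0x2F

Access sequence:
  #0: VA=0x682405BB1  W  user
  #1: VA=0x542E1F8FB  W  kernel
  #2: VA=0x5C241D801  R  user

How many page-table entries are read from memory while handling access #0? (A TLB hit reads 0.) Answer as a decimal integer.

Trace:
#0 VA=0x682405BB1 (w,user):
  L0: frame=0x1C idx=26 entry=0x1E007 [P=1 RW=1 US=1 PS=0]
  L1: frame=0x1E idx=18 entry=0x20007 [P=1 RW=1 US=1 PS=0]
  L2: frame=0x20 idx=5 entry=0x22007 [P=1 RW=1 US=1 PS=0]
  ✓ 0x22BB1  — 3 lookups
#1 VA=0x542E1F8FB (w,kernel):
  L0: frame=0x1C idx=21 entry=0x23007 [P=1 RW=1 US=1 PS=0]
  L1: frame=0x23 idx=23 entry=0x26007 [P=1 RW=1 US=1 PS=0]
  L2: frame=0x26 idx=31 entry=0x29007 [P=1 RW=1 US=1 PS=0]
  ✓ 0x298FB  — 3 lookups
#2 VA=0x5C241D801 (r,user):
  L0: frame=0x1C idx=23 entry=0x2B007 [P=1 RW=1 US=1 PS=0]
  L1: frame=0x2B idx=18 entry=0x2E007 [P=1 RW=1 US=1 PS=0]
  L2: frame=0x2E idx=29 entry=0x2F003 [P=1 RW=1 US=0 PS=0]
  ✗ PROTECTION_VIOLATION  [3 reads]

Entries read for #0: 3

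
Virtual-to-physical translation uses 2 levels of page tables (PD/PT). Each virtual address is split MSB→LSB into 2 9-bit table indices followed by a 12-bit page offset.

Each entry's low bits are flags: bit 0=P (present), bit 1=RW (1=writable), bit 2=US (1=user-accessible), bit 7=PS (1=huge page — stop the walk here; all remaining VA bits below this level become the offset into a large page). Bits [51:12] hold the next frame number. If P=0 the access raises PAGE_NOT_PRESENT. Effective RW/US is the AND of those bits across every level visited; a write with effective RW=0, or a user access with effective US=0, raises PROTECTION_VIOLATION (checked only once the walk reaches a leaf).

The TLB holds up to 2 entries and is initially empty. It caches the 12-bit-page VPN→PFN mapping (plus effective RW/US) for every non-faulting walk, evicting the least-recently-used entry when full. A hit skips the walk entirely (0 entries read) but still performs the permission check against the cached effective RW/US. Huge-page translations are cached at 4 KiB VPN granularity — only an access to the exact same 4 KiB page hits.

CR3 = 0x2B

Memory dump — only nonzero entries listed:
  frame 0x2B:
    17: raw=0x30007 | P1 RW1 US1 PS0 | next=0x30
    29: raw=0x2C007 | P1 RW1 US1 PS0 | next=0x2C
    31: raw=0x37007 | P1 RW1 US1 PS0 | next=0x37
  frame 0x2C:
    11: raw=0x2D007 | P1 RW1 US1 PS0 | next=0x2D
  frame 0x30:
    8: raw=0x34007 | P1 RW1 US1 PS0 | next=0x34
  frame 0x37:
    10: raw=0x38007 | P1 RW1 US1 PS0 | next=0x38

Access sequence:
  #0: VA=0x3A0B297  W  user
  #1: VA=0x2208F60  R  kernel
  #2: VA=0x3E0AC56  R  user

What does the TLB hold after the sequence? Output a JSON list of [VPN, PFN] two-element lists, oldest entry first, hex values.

Trace:
#0 VA=0x3A0B297 (w,user):
  lvl0: tbl 0x2B, slot 29 ⇒ 0x2C007 (P1/RW1/US1/PS0)
  lvl1: tbl 0x2C, slot 11 ⇒ 0x2D007 (P1/RW1/US1/PS0)
  → PA=0x2D297  (2 entries read)
#1 VA=0x2208F60 (r,kernel):
  lvl0: tbl 0x2B, slot 17 ⇒ 0x30007 (P1/RW1/US1/PS0)
  lvl1: tbl 0x30, slot 8 ⇒ 0x34007 (P1/RW1/US1/PS0)
  → PA=0x34F60  (2 entries read)
#2 VA=0x3E0AC56 (r,user):
  lvl0: tbl 0x2B, slot 31 ⇒ 0x37007 (P1/RW1/US1/PS0)
  lvl1: tbl 0x37, slot 10 ⇒ 0x38007 (P1/RW1/US1/PS0)
  → PA=0x38C56  (2 entries read)

TLB: [["0x2208", "0x34"], ["0x3E0A", "0x38"]]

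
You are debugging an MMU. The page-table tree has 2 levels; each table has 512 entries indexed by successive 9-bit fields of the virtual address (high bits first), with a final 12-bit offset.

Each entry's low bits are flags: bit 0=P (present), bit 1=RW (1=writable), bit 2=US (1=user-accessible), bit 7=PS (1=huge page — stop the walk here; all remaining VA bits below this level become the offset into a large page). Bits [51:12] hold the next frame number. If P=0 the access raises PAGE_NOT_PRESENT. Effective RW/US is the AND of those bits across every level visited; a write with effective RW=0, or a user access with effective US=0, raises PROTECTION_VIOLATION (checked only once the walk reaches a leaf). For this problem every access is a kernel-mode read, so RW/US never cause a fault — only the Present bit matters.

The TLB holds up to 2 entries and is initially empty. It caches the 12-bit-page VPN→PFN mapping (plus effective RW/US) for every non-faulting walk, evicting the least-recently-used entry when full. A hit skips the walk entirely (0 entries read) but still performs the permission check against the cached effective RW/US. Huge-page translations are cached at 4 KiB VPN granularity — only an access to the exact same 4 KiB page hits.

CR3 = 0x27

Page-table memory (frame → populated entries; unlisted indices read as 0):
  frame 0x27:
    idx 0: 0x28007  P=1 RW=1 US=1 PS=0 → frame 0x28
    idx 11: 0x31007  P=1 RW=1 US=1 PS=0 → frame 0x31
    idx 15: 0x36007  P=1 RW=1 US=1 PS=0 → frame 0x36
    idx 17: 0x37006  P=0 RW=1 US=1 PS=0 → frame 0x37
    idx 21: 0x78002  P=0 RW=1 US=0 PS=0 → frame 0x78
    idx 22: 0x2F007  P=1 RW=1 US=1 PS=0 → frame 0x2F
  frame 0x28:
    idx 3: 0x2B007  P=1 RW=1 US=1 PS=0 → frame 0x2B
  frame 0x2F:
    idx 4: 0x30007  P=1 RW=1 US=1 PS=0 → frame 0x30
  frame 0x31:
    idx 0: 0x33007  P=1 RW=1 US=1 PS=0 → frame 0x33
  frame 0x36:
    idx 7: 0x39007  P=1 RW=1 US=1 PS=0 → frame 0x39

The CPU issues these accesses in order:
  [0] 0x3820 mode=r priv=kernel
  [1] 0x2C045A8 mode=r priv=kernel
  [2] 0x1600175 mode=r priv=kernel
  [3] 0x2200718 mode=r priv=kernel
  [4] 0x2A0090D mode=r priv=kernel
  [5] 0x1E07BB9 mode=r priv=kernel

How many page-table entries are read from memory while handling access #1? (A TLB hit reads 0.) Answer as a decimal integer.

Per-access translation:
#0 VA=0x3820 (r,kernel):
  L0 @0x27[0] → 0x28007  P=1,RW=1,US=1,PS=0
  L1 @0x28[3] → 0x2B007  P=1,RW=1,US=1,PS=0
  ✓ 0x2B820  — 2 lookups
#1 VA=0x2C045A8 (r,kernel):
  L0 @0x27[22] → 0x2F007  P=1,RW=1,US=1,PS=0
  L1 @0x2F[4] → 0x30007  P=1,RW=1,US=1,PS=0
  ✓ 0x305A8  — 2 lookups
#2 VA=0x1600175 (r,kernel):
  L0 @0x27[11] → 0x31007  P=1,RW=1,US=1,PS=0
  L1 @0x31[0] → 0x33007  P=1,RW=1,US=1,PS=0
  ✓ 0x33175  — 2 lookups
#3 VA=0x2200718 (r,kernel):
  L0 @0x27[17] → 0x37006  P=0,RW=1,US=1,PS=0
  ⇒ fault: PAGE_NOT_PRESENT  — 1 lookups
#4 VA=0x2A0090D (r,kernel):
  L0 @0x27[21] → 0x78002  P=0,RW=1,US=0,PS=0
  ⇒ fault: PAGE_NOT_PRESENT  — 1 lookups
#5 VA=0x1E07BB9 (r,kernel):
  L0 @0x27[15] → 0x36007  P=1,RW=1,US=1,PS=0
  L1 @0x36[7] → 0x39007  P=1,RW=1,US=1,PS=0
  ✓ 0x39BB9  — 2 lookups

Entries read for #1: 2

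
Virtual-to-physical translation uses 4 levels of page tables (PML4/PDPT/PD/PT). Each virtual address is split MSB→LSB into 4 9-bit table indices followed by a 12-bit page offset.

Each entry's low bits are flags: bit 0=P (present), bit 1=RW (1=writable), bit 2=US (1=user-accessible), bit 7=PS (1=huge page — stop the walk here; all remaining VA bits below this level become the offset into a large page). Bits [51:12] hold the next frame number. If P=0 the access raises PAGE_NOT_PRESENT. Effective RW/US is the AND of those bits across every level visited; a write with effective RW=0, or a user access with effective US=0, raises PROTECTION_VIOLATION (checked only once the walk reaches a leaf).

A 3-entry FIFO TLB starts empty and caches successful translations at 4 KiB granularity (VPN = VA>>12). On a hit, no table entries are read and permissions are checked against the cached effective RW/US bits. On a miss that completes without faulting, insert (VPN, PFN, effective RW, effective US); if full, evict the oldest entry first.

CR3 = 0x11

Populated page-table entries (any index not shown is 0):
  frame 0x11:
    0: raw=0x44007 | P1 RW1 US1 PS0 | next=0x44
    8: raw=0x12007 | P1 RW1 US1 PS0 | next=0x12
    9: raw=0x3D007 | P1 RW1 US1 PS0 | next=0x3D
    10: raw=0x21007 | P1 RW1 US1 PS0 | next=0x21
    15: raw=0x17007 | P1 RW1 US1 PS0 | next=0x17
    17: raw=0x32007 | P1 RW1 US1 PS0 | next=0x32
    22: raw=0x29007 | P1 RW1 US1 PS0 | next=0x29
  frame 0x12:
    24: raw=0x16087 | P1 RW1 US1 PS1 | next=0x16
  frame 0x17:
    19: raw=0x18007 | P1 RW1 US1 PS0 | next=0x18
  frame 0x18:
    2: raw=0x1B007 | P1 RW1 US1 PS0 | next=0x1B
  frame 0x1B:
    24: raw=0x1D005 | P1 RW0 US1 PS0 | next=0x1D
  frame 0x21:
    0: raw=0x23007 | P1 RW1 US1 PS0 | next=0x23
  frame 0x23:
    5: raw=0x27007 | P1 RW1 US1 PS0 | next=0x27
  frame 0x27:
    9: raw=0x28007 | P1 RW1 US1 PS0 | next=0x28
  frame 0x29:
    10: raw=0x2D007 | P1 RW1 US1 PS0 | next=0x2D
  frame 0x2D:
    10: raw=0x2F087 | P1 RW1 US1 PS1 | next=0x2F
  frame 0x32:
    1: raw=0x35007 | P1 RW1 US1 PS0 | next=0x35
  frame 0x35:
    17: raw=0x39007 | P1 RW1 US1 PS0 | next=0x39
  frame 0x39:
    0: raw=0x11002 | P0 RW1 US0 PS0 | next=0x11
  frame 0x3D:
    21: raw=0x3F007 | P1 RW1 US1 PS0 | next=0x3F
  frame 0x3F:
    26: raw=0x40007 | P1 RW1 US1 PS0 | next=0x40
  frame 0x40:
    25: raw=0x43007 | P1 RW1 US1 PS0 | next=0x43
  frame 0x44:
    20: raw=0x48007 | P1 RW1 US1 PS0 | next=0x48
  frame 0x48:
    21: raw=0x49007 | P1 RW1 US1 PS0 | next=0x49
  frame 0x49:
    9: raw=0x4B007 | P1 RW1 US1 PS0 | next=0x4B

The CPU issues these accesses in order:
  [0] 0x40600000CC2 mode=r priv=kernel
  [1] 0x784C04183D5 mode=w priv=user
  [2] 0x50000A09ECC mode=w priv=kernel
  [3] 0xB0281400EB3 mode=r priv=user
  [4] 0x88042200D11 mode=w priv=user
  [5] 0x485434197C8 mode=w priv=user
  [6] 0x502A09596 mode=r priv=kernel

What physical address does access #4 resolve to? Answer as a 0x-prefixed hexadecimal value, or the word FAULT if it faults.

Walk each access:
#0 VA=0x40600000CC2 (r,kernel):
  [0] read 0x11 idx=8: raw=0x12007 flags P=1 W=1 U=1 S=0
  [1] read 0x12 idx=24: raw=0x16087 flags P=1 W=1 U=1 S=1
  → PA=0x16CC2 (huge @L1)  (2 entries read)
#1 VA=0x784C04183D5 (w,user):
  [0] read 0x11 idx=15: raw=0x17007 flags P=1 W=1 U=1 S=0
  [1] read 0x17 idx=19: raw=0x18007 flags P=1 W=1 U=1 S=0
  [2] read 0x18 idx=2: raw=0x1B007 flags P=1 W=1 U=1 S=0
  [3] read 0x1B idx=24: raw=0x1D005 flags P=1 W=0 U=1 S=0
  → PROTECTION_VIOLATION  (4 entries read)
#2 VA=0x50000A09ECC (w,kernel):
  [0] read 0x11 idx=10: raw=0x21007 flags P=1 W=1 U=1 S=0
  [1] read 0x21 idx=0: raw=0x23007 flags P=1 W=1 U=1 S=0
  [2] read 0x23 idx=5: raw=0x27007 flags P=1 W=1 U=1 S=0
  [3] read 0x27 idx=9: raw=0x28007 flags P=1 W=1 U=1 S=0
  → PA=0x28ECC  (4 entries read)
#3 VA=0xB0281400EB3 (r,user):
  [0] read 0x11 idx=22: raw=0x29007 flags P=1 W=1 U=1 S=0
  [1] read 0x29 idx=10: raw=0x2D007 flags P=1 W=1 U=1 S=0
  [2] read 0x2D idx=10: raw=0x2F087 flags P=1 W=1 U=1 S=1
  → PA=0x2FEB3 (huge @L2)  (3 entries read)
#4 VA=0x88042200D11 (w,user):
  [0] read 0x11 idx=17: raw=0x32007 flags P=1 W=1 U=1 S=0
  [1] read 0x32 idx=1: raw=0x35007 flags P=1 W=1 U=1 S=0
  [2] read 0x35 idx=17: raw=0x39007 flags P=1 W=1 U=1 S=0
  [3] read 0x39 idx=0: raw=0x11002 flags P=0 W=1 U=0 S=0
  → PAGE_NOT_PRESENT  (4 entries read)
#5 VA=0x485434197C8 (w,user):
  [0] read 0x11 idx=9: raw=0x3D007 flags P=1 W=1 U=1 S=0
  [1] read 0x3D idx=21: raw=0x3F007 flags P=1 W=1 U=1 S=0
  [2] read 0x3F idx=26: raw=0x40007 flags P=1 W=1 U=1 S=0
  [3] read 0x40 idx=25: raw=0x43007 flags P=1 W=1 U=1 S=0
  → PA=0x437C8  (4 entries read)
#6 VA=0x502A09596 (r,kernel):
  [0] read 0x11 idx=0: raw=0x44007 flags P=1 W=1 U=1 S=0
  [1] read 0x44 idx=20: raw=0x48007 flags P=1 W=1 U=1 S=0
  [2] read 0x48 idx=21: raw=0x49007 flags P=1 W=1 U=1 S=0
  [3] read 0x49 idx=9: raw=0x4B007 flags P=1 W=1 U=1 S=0
  → PA=0x4B596  (4 entries read)

Access #4 PA: FAULT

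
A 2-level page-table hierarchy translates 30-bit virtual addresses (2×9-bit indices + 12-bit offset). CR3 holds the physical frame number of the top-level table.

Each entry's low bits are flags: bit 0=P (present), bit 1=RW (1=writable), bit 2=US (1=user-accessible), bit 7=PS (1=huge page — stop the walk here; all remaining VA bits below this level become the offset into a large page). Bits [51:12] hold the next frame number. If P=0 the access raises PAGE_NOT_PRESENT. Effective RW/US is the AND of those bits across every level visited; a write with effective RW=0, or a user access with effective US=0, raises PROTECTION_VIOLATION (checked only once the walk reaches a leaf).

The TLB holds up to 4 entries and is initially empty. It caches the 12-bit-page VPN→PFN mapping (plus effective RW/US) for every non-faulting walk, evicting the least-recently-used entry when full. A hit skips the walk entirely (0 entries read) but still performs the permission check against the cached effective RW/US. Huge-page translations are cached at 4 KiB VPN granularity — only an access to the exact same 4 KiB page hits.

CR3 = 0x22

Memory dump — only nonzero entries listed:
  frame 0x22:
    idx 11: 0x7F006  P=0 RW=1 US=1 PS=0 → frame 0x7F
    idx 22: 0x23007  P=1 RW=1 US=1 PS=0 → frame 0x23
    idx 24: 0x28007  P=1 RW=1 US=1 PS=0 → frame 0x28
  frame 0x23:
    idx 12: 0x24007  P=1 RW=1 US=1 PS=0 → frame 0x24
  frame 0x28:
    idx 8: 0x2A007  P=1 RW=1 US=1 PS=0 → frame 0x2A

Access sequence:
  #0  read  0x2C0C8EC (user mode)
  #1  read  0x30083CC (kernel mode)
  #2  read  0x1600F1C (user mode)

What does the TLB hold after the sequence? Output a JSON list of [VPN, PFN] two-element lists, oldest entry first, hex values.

Walk each access:
#0 VA=0x2C0C8EC (r,user):
  [0] read 0x22 idx=22: raw=0x23007 flags P=1 W=1 U=1 S=0
  [1] read 0x23 idx=12: raw=0x24007 flags P=1 W=1 U=1 S=0
  ⇒ phys 0x248EC  [2 reads]
#1 VA=0x30083CC (r,kernel):
  [0] read 0x22 idx=24: raw=0x28007 flags P=1 W=1 U=1 S=0
  [1] read 0x28 idx=8: raw=0x2A007 flags P=1 W=1 U=1 S=0
  ⇒ phys 0x2A3CC  [2 reads]
#2 VA=0x1600F1C (r,user):
  [0] read 0x22 idx=11: raw=0x7F006 flags P=0 W=1 U=1 S=0
  ⇒ fault: PAGE_NOT_PRESENT  — 1 lookups

TLB: [["0x2C0C", "0x24"], ["0x3008", "0x2A"]]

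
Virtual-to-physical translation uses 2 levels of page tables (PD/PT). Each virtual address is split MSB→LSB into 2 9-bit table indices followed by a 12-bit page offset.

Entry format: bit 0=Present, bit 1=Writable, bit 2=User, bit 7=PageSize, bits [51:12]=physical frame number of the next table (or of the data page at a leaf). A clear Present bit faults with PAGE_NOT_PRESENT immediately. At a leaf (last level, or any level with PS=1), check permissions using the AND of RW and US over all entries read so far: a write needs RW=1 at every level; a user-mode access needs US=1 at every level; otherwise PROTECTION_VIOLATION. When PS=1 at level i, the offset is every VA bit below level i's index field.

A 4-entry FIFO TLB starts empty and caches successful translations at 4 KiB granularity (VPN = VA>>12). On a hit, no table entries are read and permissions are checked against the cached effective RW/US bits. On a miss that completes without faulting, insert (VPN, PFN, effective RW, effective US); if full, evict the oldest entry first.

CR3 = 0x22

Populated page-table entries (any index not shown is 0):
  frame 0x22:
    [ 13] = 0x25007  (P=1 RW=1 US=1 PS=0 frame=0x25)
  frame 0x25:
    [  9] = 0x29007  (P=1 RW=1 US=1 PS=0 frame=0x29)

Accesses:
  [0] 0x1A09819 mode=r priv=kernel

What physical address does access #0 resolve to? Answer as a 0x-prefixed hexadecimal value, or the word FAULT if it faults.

Per-access translation:
#0 VA=0x1A09819 (r,kernel):
  L0: frame=0x22 idx=13 entry=0x25007 [P=1 RW=1 US=1 PS=0]
  L1: frame=0x25 idx=9 entry=0x29007 [P=1 RW=1 US=1 PS=0]
  ⇒ phys 0x29819  [2 reads]

Access #0 PA: 0x29819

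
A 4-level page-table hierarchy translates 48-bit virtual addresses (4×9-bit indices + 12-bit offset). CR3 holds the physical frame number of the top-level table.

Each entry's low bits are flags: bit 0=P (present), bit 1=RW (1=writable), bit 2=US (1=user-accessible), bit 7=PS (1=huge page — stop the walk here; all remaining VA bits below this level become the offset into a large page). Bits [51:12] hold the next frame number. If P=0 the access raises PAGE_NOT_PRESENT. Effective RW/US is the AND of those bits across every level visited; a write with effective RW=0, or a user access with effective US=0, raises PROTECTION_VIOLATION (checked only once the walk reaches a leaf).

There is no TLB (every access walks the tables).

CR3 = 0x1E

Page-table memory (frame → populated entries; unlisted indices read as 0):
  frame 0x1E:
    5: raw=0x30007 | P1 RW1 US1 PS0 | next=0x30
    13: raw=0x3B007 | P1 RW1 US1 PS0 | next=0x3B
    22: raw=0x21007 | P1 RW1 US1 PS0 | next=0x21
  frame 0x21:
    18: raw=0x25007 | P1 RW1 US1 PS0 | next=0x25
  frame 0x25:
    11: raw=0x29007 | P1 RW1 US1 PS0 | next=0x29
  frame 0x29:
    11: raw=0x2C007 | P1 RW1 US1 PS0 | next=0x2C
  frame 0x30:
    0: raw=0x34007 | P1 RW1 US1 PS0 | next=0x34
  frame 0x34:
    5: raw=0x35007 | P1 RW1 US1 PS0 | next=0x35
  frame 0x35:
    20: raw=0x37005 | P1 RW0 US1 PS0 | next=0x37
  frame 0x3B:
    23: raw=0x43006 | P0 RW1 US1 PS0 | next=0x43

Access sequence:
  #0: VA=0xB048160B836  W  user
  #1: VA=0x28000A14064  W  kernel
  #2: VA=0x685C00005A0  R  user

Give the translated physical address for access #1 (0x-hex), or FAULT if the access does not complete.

Walk each access:
#0 VA=0xB048160B836 (w,user):
  L0 @0x1E[22] → 0x21007  P=1,RW=1,US=1,PS=0
  L1 @0x21[18] → 0x25007  P=1,RW=1,US=1,PS=0
  L2 @0x25[11] → 0x29007  P=1,RW=1,US=1,PS=0
  L3 @0x29[11] → 0x2C007  P=1,RW=1,US=1,PS=0
  → PA=0x2C836  (4 entries read)
#1 VA=0x28000A14064 (w,kernel):
  L0 @0x1E[5] → 0x30007  P=1,RW=1,US=1,PS=0
  L1 @0x30[0] → 0x34007  P=1,RW=1,US=1,PS=0
  L2 @0x34[5] → 0x35007  P=1,RW=1,US=1,PS=0
  L3 @0x35[20] → 0x37005  P=1,RW=0,US=1,PS=0
  → PROTECTION_VIOLATION  (4 entries read)
#2 VA=0x685C00005A0 (r,user):
  L0 @0x1E[13] → 0x3B007  P=1,RW=1,US=1,PS=0
  L1 @0x3B[23] → 0x43006  P=0,RW=1,US=1,PS=0
  → PAGE_NOT_PRESENT  (2 entries read)

Access #1 PA: FAULT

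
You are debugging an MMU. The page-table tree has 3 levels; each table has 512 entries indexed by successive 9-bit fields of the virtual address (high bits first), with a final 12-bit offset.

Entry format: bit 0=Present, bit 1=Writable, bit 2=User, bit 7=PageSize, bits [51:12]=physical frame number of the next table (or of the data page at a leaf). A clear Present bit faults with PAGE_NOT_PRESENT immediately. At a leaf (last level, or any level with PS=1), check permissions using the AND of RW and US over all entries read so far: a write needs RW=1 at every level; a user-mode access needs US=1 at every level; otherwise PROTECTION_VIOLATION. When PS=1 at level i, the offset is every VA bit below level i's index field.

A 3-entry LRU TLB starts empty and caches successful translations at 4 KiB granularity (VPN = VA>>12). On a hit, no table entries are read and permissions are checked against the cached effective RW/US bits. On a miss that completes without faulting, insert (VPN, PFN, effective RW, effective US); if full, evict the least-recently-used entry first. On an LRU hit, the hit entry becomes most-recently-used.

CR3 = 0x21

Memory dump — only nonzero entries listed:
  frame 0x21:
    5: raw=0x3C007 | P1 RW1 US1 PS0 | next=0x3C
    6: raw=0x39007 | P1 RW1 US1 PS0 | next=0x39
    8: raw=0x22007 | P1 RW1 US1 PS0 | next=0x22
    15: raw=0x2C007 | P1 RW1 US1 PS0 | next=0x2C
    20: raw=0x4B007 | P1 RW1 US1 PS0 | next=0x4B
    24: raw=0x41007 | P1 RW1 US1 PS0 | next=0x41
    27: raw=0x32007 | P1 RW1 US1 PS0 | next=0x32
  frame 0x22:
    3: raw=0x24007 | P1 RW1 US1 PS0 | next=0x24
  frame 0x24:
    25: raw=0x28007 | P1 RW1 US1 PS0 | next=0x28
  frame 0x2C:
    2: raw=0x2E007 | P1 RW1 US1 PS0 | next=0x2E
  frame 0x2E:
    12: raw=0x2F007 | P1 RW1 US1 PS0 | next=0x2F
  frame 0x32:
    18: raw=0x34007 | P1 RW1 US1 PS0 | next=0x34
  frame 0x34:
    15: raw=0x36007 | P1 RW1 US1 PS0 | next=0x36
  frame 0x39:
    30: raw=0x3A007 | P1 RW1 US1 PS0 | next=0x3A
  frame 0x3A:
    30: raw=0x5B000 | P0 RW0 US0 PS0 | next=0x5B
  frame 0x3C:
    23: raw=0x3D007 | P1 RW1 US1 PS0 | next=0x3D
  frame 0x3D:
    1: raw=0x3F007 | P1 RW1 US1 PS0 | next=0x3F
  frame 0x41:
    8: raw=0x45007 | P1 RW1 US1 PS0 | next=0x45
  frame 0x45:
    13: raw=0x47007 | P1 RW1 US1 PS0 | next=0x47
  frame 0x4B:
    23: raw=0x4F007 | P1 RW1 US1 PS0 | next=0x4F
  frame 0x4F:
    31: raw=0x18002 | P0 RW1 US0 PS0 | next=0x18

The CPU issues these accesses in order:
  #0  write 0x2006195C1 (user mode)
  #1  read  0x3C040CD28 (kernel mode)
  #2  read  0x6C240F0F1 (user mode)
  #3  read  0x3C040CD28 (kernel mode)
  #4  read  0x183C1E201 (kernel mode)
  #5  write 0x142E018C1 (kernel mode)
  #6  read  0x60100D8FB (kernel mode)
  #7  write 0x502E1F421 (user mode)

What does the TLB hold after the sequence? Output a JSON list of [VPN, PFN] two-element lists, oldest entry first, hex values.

Walk each access:
#0 VA=0x2006195C1 (w,user):
  lvl0: tbl 0x21, slot 8 ⇒ 0x22007 (P1/RW1/US1/PS0)
  lvl1: tbl 0x22, slot 3 ⇒ 0x24007 (P1/RW1/US1/PS0)
  lvl2: tbl 0x24, slot 25 ⇒ 0x28007 (P1/RW1/US1/PS0)
  → PA=0x285C1  (3 entries read)
#1 VA=0x3C040CD28 (r,kernel):
  lvl0: tbl 0x21, slot 15 ⇒ 0x2C007 (P1/RW1/US1/PS0)
  lvl1: tbl 0x2C, slot 2 ⇒ 0x2E007 (P1/RW1/US1/PS0)
  lvl2: tbl 0x2E, slot 12 ⇒ 0x2F007 (P1/RW1/US1/PS0)
  → PA=0x2FD28  (3 entries read)
#2 VA=0x6C240F0F1 (r,user):
  lvl0: tbl 0x21, slot 27 ⇒ 0x32007 (P1/RW1/US1/PS0)
  lvl1: tbl 0x32, slot 18 ⇒ 0x34007 (P1/RW1/US1/PS0)
  lvl2: tbl 0x34, slot 15 ⇒ 0x36007 (P1/RW1/US1/PS0)
  → PA=0x360F1  (3 entries read)
#3 VA=0x3C040CD28 (r,kernel):
  TLB hit vpn=0x3C040C → PA=0x2FD28
#4 VA=0x183C1E201 (r,kernel):
  lvl0: tbl 0x21, slot 6 ⇒ 0x39007 (P1/RW1/US1/PS0)
  lvl1: tbl 0x39, slot 30 ⇒ 0x3A007 (P1/RW1/US1/PS0)
  lvl2: tbl 0x3A, slot 30 ⇒ 0x5B000 (P0/RW0/US0/PS0)
  → PAGE_NOT_PRESENT  (3 entries read)
#5 VA=0x142E018C1 (w,kernel):
  lvl0: tbl 0x21, slot 5 ⇒ 0x3C007 (P1/RW1/US1/PS0)
  lvl1: tbl 0x3C, slot 23 ⇒ 0x3D007 (P1/RW1/US1/PS0)
  lvl2: tbl 0x3D, slot 1 ⇒ 0x3F007 (P1/RW1/US1/PS0)
  → PA=0x3F8C1  (3 entries read)
#6 VA=0x60100D8FB (r,kernel):
  lvl0: tbl 0x21, slot 24 ⇒ 0x41007 (P1/RW1/US1/PS0)
  lvl1: tbl 0x41, slot 8 ⇒ 0x45007 (P1/RW1/US1/PS0)
  lvl2: tbl 0x45, slot 13 ⇒ 0x47007 (P1/RW1/US1/PS0)
  → PA=0x478FB  (3 entries read)
#7 VA=0x502E1F421 (w,user):
  lvl0: tbl 0x21, slot 20 ⇒ 0x4B007 (P1/RW1/US1/PS0)
  lvl1: tbl 0x4B, slot 23 ⇒ 0x4F007 (P1/RW1/US1/PS0)
  lvl2: tbl 0x4F, slot 31 ⇒ 0x18002 (P0/RW1/US0/PS0)
  → PAGE_NOT_PRESENT  (3 entries read)

TLB: [["0x3C040C", "0x2F"], ["0x142E01", "0x3F"], ["0x60100D", "0x47"]]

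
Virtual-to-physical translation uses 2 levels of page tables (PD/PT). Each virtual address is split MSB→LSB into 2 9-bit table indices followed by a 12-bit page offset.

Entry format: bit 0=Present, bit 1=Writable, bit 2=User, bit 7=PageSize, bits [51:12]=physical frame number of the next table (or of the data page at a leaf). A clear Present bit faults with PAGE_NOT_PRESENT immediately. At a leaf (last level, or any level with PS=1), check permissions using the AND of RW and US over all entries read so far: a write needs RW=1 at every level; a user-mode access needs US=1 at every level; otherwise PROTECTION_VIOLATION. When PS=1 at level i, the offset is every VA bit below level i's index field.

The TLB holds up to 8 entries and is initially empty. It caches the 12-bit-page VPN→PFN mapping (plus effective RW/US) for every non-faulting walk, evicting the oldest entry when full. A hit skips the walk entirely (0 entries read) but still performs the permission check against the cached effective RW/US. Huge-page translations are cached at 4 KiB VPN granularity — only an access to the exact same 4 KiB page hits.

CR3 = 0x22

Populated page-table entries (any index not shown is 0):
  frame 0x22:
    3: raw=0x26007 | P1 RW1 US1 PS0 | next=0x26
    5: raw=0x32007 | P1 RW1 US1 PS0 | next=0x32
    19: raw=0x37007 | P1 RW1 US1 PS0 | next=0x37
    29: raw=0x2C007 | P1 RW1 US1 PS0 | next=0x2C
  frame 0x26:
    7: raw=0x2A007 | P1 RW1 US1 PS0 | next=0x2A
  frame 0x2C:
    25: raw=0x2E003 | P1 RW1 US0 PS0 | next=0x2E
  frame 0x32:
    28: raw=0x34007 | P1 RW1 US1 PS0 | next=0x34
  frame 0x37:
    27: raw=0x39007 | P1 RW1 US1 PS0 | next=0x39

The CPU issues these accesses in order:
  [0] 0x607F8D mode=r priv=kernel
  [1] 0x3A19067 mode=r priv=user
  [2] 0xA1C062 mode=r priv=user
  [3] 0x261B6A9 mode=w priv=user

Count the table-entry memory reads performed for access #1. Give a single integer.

Per-access translation:
#0 VA=0x607F8D (r,kernel):
  L0 @0x22[3] → 0x26007  P=1,RW=1,US=1,PS=0
  L1 @0x26[7] → 0x2A007  P=1,RW=1,US=1,PS=0
  ✓ 0x2AF8D  — 2 lookups
#1 VA=0x3A19067 (r,user):
  L0 @0x22[29] → 0x2C007  P=1,RW=1,US=1,PS=0
  L1 @0x2C[25] → 0x2E003  P=1,RW=1,US=0,PS=0
  ✗ PROTECTION_VIOLATION  [2 reads]
#2 VA=0xA1C062 (r,user):
  L0 @0x22[5] → 0x32007  P=1,RW=1,US=1,PS=0
  L1 @0x32[28] → 0x34007  P=1,RW=1,US=1,PS=0
  ✓ 0x34062  — 2 lookups
#3 VA=0x261B6A9 (w,user):
  L0 @0x22[19] → 0x37007  P=1,RW=1,US=1,PS=0
  L1 @0x37[27] → 0x39007  P=1,RW=1,US=1,PS=0
  ✓ 0x396A9  — 2 lookups

Entries read for #1: 2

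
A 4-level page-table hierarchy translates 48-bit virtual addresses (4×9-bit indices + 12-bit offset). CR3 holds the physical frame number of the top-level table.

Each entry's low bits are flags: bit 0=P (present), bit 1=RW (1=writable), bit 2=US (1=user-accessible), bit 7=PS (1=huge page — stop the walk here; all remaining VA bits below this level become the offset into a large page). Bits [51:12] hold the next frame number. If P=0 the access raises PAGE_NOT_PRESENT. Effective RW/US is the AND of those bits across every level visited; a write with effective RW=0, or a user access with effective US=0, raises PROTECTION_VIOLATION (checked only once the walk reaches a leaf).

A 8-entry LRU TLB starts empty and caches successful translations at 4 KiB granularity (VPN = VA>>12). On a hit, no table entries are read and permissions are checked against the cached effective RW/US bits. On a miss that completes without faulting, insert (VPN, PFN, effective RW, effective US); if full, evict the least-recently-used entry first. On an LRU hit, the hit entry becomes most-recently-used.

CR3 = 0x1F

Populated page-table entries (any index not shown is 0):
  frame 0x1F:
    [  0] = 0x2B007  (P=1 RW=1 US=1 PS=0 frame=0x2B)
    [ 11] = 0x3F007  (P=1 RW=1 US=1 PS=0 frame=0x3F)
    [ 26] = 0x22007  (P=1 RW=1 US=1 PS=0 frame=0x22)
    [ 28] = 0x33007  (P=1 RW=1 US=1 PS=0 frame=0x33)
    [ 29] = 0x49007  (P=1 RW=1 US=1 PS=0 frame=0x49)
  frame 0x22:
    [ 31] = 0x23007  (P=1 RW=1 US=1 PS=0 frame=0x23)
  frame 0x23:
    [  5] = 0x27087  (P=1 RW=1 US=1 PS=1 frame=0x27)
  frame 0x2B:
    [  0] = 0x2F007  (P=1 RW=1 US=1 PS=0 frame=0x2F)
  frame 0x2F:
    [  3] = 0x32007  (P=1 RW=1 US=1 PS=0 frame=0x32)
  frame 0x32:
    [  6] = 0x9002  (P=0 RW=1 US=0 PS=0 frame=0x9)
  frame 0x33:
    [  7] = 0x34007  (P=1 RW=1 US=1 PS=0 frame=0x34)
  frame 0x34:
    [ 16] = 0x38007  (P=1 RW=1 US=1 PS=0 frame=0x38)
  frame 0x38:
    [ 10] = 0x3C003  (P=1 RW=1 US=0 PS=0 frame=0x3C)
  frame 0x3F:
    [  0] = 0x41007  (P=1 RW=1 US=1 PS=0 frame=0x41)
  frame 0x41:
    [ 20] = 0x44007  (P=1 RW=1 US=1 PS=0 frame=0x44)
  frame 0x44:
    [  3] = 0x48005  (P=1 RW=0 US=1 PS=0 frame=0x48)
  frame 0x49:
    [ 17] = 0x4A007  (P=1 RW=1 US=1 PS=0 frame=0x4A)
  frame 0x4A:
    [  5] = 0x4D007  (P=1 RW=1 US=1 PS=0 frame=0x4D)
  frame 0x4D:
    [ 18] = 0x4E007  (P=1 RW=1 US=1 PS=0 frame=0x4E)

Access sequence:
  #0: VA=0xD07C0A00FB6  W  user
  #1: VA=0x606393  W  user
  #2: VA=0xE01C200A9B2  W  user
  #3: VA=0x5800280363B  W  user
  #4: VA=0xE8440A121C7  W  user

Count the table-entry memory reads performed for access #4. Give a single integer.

Per-access translation:
#0 VA=0xD07C0A00FB6 (w,user):
  L0: frame=0x1F idx=26 entry=0x22007 [P=1 RW=1 US=1 PS=0]
  L1: frame=0x22 idx=31 entry=0x23007 [P=1 RW=1 US=1 PS=0]
  L2: frame=0x23 idx=5 entry=0x27087 [P=1 RW=1 US=1 PS=1]
  ✓ 0x27FB6 (huge @L2)  — 3 lookups
#1 VA=0x606393 (w,user):
  L0: frame=0x1F idx=0 entry=0x2B007 [P=1 RW=1 US=1 PS=0]
  L1: frame=0x2B idx=0 entry=0x2F007 [P=1 RW=1 US=1 PS=0]
  L2: frame=0x2F idx=3 entry=0x32007 [P=1 RW=1 US=1 PS=0]
  L3: frame=0x32 idx=6 entry=0x9002 [P=0 RW=1 US=0 PS=0]
  → PAGE_NOT_PRESENT  (4 entries read)
#2 VA=0xE01C200A9B2 (w,user):
  L0: frame=0x1F idx=28 entry=0x33007 [P=1 RW=1 US=1 PS=0]
  L1: frame=0x33 idx=7 entry=0x34007 [P=1 RW=1 US=1 PS=0]
  L2: frame=0x34 idx=16 entry=0x38007 [P=1 RW=1 US=1 PS=0]
  L3: frame=0x38 idx=10 entry=0x3C003 [P=1 RW=1 US=0 PS=0]
  → PROTECTION_VIOLATION  (4 entries read)
#3 VA=0x5800280363B (w,user):
  L0: frame=0x1F idx=11 entry=0x3F007 [P=1 RW=1 US=1 PS=0]
  L1: frame=0x3F idx=0 entry=0x41007 [P=1 RW=1 US=1 PS=0]
  L2: frame=0x41 idx=20 entry=0x44007 [P=1 RW=1 US=1 PS=0]
  L3: frame=0x44 idx=3 entry=0x48005 [P=1 RW=0 US=1 PS=0]
  → PROTECTION_VIOLATION  (4 entries read)
#4 VA=0xE8440A121C7 (w,user):
  L0: frame=0x1F idx=29 entry=0x49007 [P=1 RW=1 US=1 PS=0]
  L1: frame=0x49 idx=17 entry=0x4A007 [P=1 RW=1 US=1 PS=0]
  L2: frame=0x4A idx=5 entry=0x4D007 [P=1 RW=1 US=1 PS=0]
  L3: frame=0x4D idx=18 entry=0x4E007 [P=1 RW=1 US=1 PS=0]
  ✓ 0x4E1C7  — 4 lookups

Entries read for #4: 4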